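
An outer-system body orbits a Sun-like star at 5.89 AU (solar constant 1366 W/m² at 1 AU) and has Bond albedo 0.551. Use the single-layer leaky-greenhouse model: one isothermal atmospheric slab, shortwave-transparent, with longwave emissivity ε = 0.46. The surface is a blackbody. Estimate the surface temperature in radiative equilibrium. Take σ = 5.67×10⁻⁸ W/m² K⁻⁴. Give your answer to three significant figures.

Irradiance scales as 1/d², so S = 1366 W/m² × (1/5.89)² = 39.37 W/m².
At the top of the atmosphere, σT_e⁴ = S(1−α)/4 = 4.420 W/m², giving T_e = 93.96 K.
The surface balance (absorbed SW + ε·downward IR = σT_s⁴) with T_a⁴ = T_s⁴/2 reduces to T_s = T_e·[2/(2−ε)]^¼ = 100.3 K.

100 K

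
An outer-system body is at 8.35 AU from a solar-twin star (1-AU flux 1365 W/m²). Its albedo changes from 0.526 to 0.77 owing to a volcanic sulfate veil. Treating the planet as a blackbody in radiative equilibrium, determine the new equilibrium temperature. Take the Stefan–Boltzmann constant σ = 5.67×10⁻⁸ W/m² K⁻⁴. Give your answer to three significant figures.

Flux at the orbit: S = 1365/(8.35)² = 19.58 W/m².
With the new albedo, S(1−α₂)/4 = 1.126 W/m², so T₂ = 66.75 K.

66.8 K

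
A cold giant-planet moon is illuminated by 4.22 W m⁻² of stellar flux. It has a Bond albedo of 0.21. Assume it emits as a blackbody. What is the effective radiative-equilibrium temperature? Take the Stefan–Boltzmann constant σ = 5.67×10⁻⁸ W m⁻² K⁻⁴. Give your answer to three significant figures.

61.9 K

Absorbed flux (global mean): S(1−α)/4 = 4.220·0.79/4 = 0.8335 W m⁻².
Balancing against σT⁴: T = (0.8335/5.67×10⁻⁸)^(1/4) = 61.92 K.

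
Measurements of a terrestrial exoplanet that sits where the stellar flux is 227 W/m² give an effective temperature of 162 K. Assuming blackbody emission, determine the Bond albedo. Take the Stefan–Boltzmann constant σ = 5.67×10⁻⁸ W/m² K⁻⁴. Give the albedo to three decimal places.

From σT⁴ = S(1−α)/4 we invert for α: 1−α = 4σT⁴/S.
4σT⁴ = 4·5.67×10⁻⁸·(162)⁴ = 156.2 W/m².
Hence α = 1 − 156.2/227.0 = 0.3119.

0.312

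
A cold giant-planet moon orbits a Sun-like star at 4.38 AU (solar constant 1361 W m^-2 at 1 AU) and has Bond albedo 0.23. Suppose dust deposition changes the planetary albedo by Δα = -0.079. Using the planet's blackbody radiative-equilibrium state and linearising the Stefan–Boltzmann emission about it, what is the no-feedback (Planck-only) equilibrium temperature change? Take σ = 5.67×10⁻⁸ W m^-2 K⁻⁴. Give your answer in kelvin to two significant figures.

By the inverse-square law, S = 1361/4.38² = 70.94 W m^-2.
Reference equilibrium: T_e = [S(1−α)/(4σ)]^(1/4) = 124.6 K.
The change in absorbed flux is Δ[S(1−α)/4] = −SΔα/4 = 1.401 W m^-2.
The Planck feedback parameter is 4σT_e³ = 0.4385 W m^-2/K.
So ΔT₀ = 1.401/0.4385 = 3.20 K.

3.2 kelvin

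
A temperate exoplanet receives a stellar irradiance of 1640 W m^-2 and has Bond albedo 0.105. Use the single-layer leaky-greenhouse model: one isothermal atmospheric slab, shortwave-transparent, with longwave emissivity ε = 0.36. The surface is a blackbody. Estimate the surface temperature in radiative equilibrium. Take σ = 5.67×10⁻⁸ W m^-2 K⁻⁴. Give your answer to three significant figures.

At the top of the atmosphere, σT_e⁴ = S(1−α)/4 = 366.9 W m^-2, giving T_e = 283.6 K.
The surface balance (absorbed SW + ε·downward IR = σT_s⁴) with T_a⁴ = T_s⁴/2 reduces to T_s = T_e·[2/(2−ε)]^¼ = 298.1 K.

298 K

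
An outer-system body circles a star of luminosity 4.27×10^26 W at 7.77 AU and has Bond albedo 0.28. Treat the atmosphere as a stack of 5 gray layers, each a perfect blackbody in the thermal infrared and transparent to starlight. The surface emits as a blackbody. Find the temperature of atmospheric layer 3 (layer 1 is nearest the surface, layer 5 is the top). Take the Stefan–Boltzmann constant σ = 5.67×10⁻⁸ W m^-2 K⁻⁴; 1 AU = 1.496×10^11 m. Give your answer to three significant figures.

124 kelvin

Orbital distance: d = 7.77 AU = 1.162×10^12 m.
Flux at the orbit: S = L/(4πd²) = 4.27×10^26/(4π·(1.16×10^12)²) = 25.15 W m^-2.
Top-of-atmosphere balance: σT_e⁴ = S(1−α)/4 = 4.527 W m^-2 → T_e = 94.53 K.
The net upward flux σT_e⁴ is constant between every pair of levels, so T_k⁴ = (N+1−k)T_e⁴.
T_3 = (3)^(1/4)·94.53 = 124.4 K.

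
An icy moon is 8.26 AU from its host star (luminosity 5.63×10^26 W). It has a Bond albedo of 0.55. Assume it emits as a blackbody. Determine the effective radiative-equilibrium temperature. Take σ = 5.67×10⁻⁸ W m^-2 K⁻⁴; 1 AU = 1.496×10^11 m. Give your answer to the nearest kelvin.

d = 8.26 × 1.496×10^11 m = 1.236×10^12 m.
S = L/(4πd²) = 29.34 W m^-2.
The planet absorbs (1−α)S over its disc πR² and re-emits over 4πR², so the mean absorbed flux is (1−0.55)·29.34/4 = 3.301 W m^-2.
In equilibrium σT⁴ equals this, so T = 87.35 K.

87 K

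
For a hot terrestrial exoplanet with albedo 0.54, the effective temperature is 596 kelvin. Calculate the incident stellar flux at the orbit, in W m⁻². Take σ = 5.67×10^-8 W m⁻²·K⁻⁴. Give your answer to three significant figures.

62200 W m⁻²

Invert the energy balance for S: S = 4σT⁴/(1−α).
σT⁴ = 5.67×10⁻⁸·(596)⁴ = 7154 W m⁻².
S = 4·7154/0.46 = 62210 W m⁻².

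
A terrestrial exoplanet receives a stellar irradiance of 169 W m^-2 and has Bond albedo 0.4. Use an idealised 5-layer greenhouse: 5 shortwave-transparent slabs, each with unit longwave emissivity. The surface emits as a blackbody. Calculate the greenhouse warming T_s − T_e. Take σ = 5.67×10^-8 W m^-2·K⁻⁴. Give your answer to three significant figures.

The effective emission temperature is T_e = [S(1−α)/(4σ)]^¼ = 145.4 K.
Surface: T_s = (6)^¼·T_e = 227.6 K.
Warming: T_s − T_e = 82.17 K.

82.2 K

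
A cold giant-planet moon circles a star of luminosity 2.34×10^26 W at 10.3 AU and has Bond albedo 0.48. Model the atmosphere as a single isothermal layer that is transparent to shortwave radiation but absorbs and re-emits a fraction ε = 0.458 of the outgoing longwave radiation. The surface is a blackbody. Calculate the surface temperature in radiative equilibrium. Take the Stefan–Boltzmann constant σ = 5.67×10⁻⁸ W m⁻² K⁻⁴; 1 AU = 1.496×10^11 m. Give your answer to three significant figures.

Orbital distance: d = 10.3 AU = 1.541×10^12 m.
S = L/(4πd²) = 7.843 W m⁻².
Effective emission temperature (TOA balance): σT_e⁴ = S(1−α)/4 = 1.020 W m⁻² → T_e = 65.12 K.
For a single slab of emissivity ε, T_s⁴ = 2T_e⁴/(2−ε); thus T_s = 65.12·(1.297)^(1/4) = 69.49 K.

69.5 kelvin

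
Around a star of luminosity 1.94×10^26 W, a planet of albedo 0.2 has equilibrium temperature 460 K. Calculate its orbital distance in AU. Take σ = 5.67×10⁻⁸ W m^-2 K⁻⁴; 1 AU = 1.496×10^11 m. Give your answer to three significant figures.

The flux needed for this T is 4σT⁴/(1−0.2) = 12690 W m^-2.
Then d = [L/(4πS)]^(1/2) = 3.487×10^10 m, i.e. 0.2331 AU.

0.233 AU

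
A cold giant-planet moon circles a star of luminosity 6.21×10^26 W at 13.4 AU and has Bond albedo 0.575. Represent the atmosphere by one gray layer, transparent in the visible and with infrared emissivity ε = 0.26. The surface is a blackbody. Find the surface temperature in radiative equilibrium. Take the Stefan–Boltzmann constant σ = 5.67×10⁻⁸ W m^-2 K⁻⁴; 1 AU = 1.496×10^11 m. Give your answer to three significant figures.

71.7 kelvin

Orbital distance: d = 13.4 AU = 2.005×10^12 m.
Flux at the orbit: S = L/(4πd²) = 6.21×10^26/(4π·(2.00×10^12)²) = 12.30 W m^-2.
Effective emission temperature (TOA balance): σT_e⁴ = S(1−α)/4 = 1.307 W m^-2 → T_e = 69.28 K.
For a single slab of emissivity ε, T_s⁴ = 2T_e⁴/(2−ε); thus T_s = 69.28·(1.149)^(1/4) = 71.74 K.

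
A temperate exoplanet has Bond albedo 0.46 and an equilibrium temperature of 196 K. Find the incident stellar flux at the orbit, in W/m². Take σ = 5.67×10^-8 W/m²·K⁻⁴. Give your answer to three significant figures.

620 W/m²

From S(1−α)/4 = σT⁴: S = 4σT⁴/(1−α).
The emitted flux is σT⁴ = 83.68 W/m².
So S = 4×83.68/(1−0.46) = 619.8 W/m².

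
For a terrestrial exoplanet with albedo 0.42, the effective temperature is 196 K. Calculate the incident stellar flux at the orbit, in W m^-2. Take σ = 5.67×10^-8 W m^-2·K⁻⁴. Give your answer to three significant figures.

From S(1−α)/4 = σT⁴: S = 4σT⁴/(1−α).
σT⁴ = 5.67×10⁻⁸·(196)⁴ = 83.68 W m^-2.
So S = 4×83.68/(1−0.42) = 577.1 W m^-2.

577 W m^-2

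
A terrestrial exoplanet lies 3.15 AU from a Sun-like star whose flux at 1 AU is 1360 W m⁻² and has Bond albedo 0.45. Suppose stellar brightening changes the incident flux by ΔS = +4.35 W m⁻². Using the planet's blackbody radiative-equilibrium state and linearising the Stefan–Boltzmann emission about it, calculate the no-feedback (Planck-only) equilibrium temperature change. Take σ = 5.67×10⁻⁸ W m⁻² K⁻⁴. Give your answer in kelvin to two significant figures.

Flux at the orbit: S = 1360/(3.15)² = 137.1 W m⁻².
The baseline emission temperature is T_e = 135.0 K.
TOA radiative forcing: ΔF = (1−α)ΔS/4 = 0.55·(+4.35)/4 = 0.5981 W m⁻².
Linearising σT⁴ gives d(σT⁴)/dT = 4σT_e³ = 0.5583 W m⁻² per K.
So ΔT₀ = 0.5981/0.5583 = 1.07 K.

1.1 kelvin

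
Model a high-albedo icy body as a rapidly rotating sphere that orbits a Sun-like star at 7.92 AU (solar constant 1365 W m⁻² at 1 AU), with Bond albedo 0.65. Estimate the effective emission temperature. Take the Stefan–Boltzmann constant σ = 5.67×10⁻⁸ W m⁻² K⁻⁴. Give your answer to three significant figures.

76.1 K

Irradiance scales as 1/d², so S = 1365 W m⁻² × (1/7.92)² = 21.76 W m⁻².
Averaging over the sphere, the absorbed flux is S(1−α)/4 = 1.904 W m⁻².
Set σT⁴ = 1.904 → T = (1.904/σ)^(1/4) = 76.12 K.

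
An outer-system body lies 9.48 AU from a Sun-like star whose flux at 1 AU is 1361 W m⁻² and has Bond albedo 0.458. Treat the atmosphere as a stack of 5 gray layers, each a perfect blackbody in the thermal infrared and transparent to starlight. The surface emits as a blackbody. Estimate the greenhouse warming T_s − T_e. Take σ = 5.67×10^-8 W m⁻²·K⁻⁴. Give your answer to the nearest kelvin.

44 K

Irradiance scales as 1/d², so S = 1361 W m⁻² × (1/9.48)² = 15.14 W m⁻².
The effective emission temperature is T_e = [S(1−α)/(4σ)]^¼ = 77.56 K.
T_s = (N+1)^(1/4)·T_e = 121.4 K.
Warming: T_s − T_e = 43.83 K.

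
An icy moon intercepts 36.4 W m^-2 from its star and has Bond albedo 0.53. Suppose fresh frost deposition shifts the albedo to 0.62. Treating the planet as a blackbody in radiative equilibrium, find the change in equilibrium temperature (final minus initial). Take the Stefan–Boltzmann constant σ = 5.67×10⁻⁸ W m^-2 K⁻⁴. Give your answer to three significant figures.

-4.82 K

Initial: T₁ = [S(1−0.53)/(4σ)]^(1/4) = 93.19 K.
Final:   T₂ = [S(1−0.62)/(4σ)]^(1/4) = 88.37 K.
Change: 88.37 − 93.19 = -4.823 K.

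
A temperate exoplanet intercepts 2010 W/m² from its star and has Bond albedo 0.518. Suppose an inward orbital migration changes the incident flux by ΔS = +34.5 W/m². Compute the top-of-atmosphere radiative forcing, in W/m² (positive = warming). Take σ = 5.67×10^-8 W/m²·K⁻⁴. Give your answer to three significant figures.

4.16 W/m²

TOA radiative forcing: ΔF = (1−α)ΔS/4 = 0.482·(+34.5)/4 = 4.157 W/m².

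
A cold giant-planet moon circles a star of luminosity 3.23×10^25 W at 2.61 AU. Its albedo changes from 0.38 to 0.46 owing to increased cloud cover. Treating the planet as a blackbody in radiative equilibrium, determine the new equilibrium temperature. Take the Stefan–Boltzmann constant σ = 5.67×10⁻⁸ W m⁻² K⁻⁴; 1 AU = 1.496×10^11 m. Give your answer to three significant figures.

79.6 K

d = 2.61 × 1.496×10^11 m = 3.905×10^11 m.
Spreading L over a sphere of radius d: S = 3.23×10^25/(4π·3.90×10^11²) = 16.86 W m⁻².
With the new albedo, S(1−α₂)/4 = 2.276 W m⁻², so T₂ = 79.60 K.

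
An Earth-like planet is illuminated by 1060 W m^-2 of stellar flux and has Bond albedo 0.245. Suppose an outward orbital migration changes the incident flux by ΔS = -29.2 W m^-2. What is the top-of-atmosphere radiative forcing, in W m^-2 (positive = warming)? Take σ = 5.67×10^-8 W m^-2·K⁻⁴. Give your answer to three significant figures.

Only a fraction (1−α) is absorbed and it's spread over 4πR², so ΔF = (1−α)ΔS/4 = -5.511 W m^-2.

-5.51 W m^-2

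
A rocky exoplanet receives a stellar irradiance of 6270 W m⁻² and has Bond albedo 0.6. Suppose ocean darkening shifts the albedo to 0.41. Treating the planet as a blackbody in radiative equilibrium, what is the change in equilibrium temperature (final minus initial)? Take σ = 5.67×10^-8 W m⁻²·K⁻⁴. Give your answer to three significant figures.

33.1 K

With α = 0.6, T₁ = 324.3 K.
After:  T₂ = [6270·0.59/(4σ)]^(1/4) = 357.4 K.
Change: 357.4 − 324.3 = 33.09 K.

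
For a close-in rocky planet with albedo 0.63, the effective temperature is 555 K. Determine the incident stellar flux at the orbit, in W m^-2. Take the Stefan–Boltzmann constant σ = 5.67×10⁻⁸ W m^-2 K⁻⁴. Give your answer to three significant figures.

58200 W m^-2

Invert the energy balance for S: S = 4σT⁴/(1−α).
σT⁴ = 5.67×10⁻⁸·(555)⁴ = 5380 W m^-2.
S = 4·5380/0.37 = 58160 W m^-2.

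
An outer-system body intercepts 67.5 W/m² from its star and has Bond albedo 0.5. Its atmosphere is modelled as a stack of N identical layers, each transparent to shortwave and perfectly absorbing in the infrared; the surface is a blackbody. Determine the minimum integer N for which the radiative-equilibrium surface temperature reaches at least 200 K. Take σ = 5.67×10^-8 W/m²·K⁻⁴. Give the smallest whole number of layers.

OLR = S(1−α)/4 = 8.438 W/m²; the top layer radiates at T_e = 110.4 K.
Need (N+1)T_e⁴ ≥ T_s⁴, i.e. N+1 ≥ (200/110.4)⁴ = 10.752.
Rounding up, N = 10.

10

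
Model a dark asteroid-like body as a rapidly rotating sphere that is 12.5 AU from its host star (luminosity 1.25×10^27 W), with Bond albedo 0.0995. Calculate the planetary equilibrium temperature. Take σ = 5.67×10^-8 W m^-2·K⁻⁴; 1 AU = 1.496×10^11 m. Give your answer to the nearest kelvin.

103 K

Orbital distance: d = 12.5 AU = 1.870×10^12 m.
Spreading L over a sphere of radius d: S = 1.25×10^27/(4π·1.87×10^12²) = 28.45 W m^-2.
The planet absorbs (1−α)S over its disc πR² and re-emits over 4πR², so the mean absorbed flux is (1−0.0995)·28.45/4 = 6.404 W m^-2.
In equilibrium σT⁴ equals this, so T = 103.1 K.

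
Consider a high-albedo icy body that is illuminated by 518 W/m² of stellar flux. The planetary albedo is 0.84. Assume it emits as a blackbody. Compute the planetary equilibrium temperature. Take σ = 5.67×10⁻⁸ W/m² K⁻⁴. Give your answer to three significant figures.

The planet absorbs (1−α)S over its disc πR² and re-emits over 4πR², so the mean absorbed flux is (1−0.84)·518.0/4 = 20.72 W/m².
Balancing against σT⁴: T = (20.72/5.67×10⁻⁸)^(1/4) = 138.3 K.

138 K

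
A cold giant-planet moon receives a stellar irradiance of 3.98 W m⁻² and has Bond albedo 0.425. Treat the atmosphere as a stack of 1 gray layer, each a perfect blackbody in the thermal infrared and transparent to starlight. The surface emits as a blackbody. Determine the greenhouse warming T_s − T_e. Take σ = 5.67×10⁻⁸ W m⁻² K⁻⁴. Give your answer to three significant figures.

10.7 K

Top-of-atmosphere balance: σT_e⁴ = S(1−α)/4 = 0.5721 W m⁻² → T_e = 56.36 K.
Surface: T_s = (2)^¼·T_e = 67.02 K.
So the greenhouse effect raises the surface by 67.02 − 56.36 = 10.66 K.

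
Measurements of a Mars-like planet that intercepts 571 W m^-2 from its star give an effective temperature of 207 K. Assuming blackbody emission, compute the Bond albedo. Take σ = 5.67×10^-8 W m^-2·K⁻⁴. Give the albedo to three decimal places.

Energy balance: S(1−α)/4 = σT⁴, so 1−α = 4σT⁴/S.
σT⁴ = 104.1 W m^-2, so 4σT⁴ = 416.4 W m^-2.
Hence α = 1 − 416.4/571.0 = 0.2707.

0.271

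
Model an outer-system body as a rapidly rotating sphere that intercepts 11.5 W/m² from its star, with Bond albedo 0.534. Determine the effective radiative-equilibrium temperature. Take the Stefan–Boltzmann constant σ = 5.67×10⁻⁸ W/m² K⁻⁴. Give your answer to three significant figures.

Averaging over the sphere, the absorbed flux is S(1−α)/4 = 1.340 W/m².
Set σT⁴ = 1.340 → T = (1.340/σ)^(1/4) = 69.72 K.

69.7 K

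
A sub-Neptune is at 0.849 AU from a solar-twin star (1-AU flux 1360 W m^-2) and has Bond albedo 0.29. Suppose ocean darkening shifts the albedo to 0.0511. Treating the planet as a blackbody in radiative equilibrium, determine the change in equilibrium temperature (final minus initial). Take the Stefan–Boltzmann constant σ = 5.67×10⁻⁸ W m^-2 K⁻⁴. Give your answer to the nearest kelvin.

Flux at the orbit: S = 1360/(0.849)² = 1887 W m^-2.
Initial: T₁ = [S(1−0.29)/(4σ)]^(1/4) = 277.2 K.
Final:   T₂ = [S(1−0.0511)/(4σ)]^(1/4) = 298.1 K.
ΔT = T₂ − T₁ = 20.85 K.

21 kelvin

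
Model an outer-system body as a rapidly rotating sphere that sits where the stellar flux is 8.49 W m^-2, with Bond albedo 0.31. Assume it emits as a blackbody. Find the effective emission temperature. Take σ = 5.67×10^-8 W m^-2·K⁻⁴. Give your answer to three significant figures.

Absorbed flux (global mean): S(1−α)/4 = 8.490·0.69/4 = 1.465 W m^-2.
Set σT⁴ = 1.465 → T = (1.465/σ)^(1/4) = 71.29 K.

71.3 kelvin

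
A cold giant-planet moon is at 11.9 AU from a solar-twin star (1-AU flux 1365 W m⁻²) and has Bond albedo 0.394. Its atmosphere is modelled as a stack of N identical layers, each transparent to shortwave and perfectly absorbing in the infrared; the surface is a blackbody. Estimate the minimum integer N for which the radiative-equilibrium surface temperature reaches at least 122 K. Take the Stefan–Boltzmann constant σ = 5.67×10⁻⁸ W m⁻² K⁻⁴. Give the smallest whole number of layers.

8

By the inverse-square law, S = 1365/11.9² = 9.639 W m⁻².
OLR = S(1−α)/4 = 1.460 W m⁻²; the top layer radiates at T_e = 71.24 K.
Need (N+1)T_e⁴ ≥ T_s⁴, i.e. N+1 ≥ (122/71.24)⁴ = 8.601.
So N ≥ 7.601; the smallest integer is N = 8.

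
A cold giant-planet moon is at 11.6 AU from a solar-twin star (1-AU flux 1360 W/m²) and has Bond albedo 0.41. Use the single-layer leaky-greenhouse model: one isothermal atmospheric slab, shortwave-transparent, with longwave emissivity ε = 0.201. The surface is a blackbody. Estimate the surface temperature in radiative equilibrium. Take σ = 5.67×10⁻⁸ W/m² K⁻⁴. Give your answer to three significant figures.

Irradiance scales as 1/d², so S = 1360 W/m² × (1/11.6)² = 10.11 W/m².
Effective emission temperature (TOA balance): σT_e⁴ = S(1−α)/4 = 1.491 W/m² → T_e = 71.61 K.
Surface balance with a leaky layer gives σT_s⁴ = σT_e⁴·2/(2−ε), so T_s = T_e·[2/(2−0.201)]^(1/4) = 73.53 K.

73.5 K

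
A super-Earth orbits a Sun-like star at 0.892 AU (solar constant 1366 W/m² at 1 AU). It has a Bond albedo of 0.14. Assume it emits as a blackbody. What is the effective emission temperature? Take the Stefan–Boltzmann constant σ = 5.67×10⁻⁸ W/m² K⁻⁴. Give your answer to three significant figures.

284 K

Flux at the orbit: S = 1366/(0.892)² = 1717 W/m².
Absorbed flux (global mean): S(1−α)/4 = 1717·0.86/4 = 369.1 W/m².
Set σT⁴ = 369.1 → T = (369.1/σ)^(1/4) = 284.0 K.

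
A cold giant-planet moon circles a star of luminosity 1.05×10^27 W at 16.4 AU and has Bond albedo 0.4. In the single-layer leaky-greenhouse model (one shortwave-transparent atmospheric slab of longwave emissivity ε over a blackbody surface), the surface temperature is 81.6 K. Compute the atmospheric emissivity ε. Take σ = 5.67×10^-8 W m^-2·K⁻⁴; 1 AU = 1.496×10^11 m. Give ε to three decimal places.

0.343

Orbital distance: d = 16.4 AU = 2.453×10^12 m.
Flux at the orbit: S = L/(4πd²) = 1.05×10^27/(4π·(2.45×10^12)²) = 13.88 W m^-2.
First, T_e = [13.88·(1−0.4)/(4σ)]^(1/4) = 77.85 K.
Inverting T_s⁴ = 2T_e⁴/(2−ε): (T_e/T_s)⁴ = 0.8283, so ε = 2(1 − 0.8283) = 0.3434.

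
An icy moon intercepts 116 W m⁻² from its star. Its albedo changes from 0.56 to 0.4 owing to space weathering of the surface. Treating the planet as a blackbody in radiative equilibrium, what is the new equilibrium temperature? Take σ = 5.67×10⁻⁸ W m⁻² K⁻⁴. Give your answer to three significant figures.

New equilibrium: T₂ = [(1−0.4)·116.0/(4σ)]^(1/4) = 132.4 K.

132 K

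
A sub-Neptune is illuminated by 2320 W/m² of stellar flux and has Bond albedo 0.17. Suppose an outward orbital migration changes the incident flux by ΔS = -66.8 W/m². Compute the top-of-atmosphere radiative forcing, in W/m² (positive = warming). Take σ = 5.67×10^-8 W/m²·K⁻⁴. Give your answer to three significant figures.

-13.9 W/m²

Only a fraction (1−α) is absorbed and it's spread over 4πR², so ΔF = (1−α)ΔS/4 = -13.86 W/m².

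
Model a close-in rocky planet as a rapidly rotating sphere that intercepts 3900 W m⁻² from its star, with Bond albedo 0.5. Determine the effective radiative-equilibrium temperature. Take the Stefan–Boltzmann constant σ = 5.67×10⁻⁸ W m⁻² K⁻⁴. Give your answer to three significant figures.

The planet absorbs (1−α)S over its disc πR² and re-emits over 4πR², so the mean absorbed flux is (1−0.5)·3900/4 = 487.5 W m⁻².
Balancing against σT⁴: T = (487.5/5.67×10⁻⁸)^(1/4) = 304.5 K.

305 K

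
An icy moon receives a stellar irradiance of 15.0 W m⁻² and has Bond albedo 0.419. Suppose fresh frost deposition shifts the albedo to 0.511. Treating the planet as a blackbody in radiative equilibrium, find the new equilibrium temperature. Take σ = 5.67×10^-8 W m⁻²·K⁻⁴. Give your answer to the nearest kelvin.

75 K

New equilibrium: T₂ = [(1−0.511)·15.00/(4σ)]^(1/4) = 75.41 K.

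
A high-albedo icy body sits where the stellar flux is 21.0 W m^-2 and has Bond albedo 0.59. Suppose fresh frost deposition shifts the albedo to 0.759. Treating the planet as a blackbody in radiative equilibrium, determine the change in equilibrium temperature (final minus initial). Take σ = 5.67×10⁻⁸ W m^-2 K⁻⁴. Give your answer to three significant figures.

-9.76 K

Initial: T₁ = [S(1−0.59)/(4σ)]^(1/4) = 78.49 K.
Final:   T₂ = [S(1−0.759)/(4σ)]^(1/4) = 68.73 K.
Change: 68.73 − 78.49 = -9.764 K.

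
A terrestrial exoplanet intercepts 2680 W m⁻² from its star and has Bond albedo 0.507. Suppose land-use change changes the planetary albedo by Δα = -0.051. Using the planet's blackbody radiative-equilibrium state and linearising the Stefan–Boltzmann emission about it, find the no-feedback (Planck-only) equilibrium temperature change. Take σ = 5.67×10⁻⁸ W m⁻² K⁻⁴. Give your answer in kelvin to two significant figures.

7.1 K

Reference equilibrium: T_e = [S(1−α)/(4σ)]^(1/4) = 276.3 K.
ΔF = −(S/4)Δα = −(2680/4)×(-0.051) = 34.17 W m⁻².
The Planck feedback parameter is 4σT_e³ = 4.782 W m⁻²/K.
So ΔT₀ = 34.17/4.782 = 7.14 K.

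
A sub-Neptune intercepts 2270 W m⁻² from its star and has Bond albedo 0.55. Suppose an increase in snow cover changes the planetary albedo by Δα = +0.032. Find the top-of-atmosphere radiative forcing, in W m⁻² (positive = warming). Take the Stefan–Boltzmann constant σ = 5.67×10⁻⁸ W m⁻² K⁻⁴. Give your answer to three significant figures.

ΔF = −(S/4)Δα = −(2270/4)×(+0.032) = -18.16 W m⁻².

-18.2 W m⁻²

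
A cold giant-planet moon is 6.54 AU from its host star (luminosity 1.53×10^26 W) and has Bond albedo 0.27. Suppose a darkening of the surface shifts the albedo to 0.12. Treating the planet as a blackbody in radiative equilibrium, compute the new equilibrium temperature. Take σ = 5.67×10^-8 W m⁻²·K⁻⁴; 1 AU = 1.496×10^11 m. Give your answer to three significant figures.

83.8 kelvin

d = 6.54 × 1.496×10^11 m = 9.784×10^11 m.
Flux at the orbit: S = L/(4πd²) = 1.53×10^26/(4π·(9.78×10^11)²) = 12.72 W m⁻².
New equilibrium: T₂ = [(1−0.12)·12.72/(4σ)]^(1/4) = 83.82 K.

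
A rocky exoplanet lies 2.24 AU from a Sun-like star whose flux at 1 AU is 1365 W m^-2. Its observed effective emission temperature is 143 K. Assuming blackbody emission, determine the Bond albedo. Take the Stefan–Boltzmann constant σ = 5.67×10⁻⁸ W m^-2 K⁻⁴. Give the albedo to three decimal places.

0.651

Flux at the orbit: S = 1365/(2.24)² = 272.0 W m^-2.
Energy balance: S(1−α)/4 = σT⁴, so 1−α = 4σT⁴/S.
4σT⁴ = 4·5.67×10⁻⁸·(143)⁴ = 94.84 W m^-2.
1−α = 94.84/272.0 = 0.3486, so α = 0.6514.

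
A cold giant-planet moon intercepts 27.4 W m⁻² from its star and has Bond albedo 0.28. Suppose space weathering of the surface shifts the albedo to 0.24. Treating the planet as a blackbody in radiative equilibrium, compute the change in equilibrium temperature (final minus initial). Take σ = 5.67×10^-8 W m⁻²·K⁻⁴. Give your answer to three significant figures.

Initial: T₁ = [S(1−0.28)/(4σ)]^(1/4) = 96.57 K.
After:  T₂ = [27.40·0.76/(4σ)]^(1/4) = 97.89 K.
Change: 97.89 − 96.57 = 1.314 K.

1.31 K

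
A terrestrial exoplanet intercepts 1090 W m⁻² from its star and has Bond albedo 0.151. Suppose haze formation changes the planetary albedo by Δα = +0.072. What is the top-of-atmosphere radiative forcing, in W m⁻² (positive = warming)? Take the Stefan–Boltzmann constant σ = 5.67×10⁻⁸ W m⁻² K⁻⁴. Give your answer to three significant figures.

-19.6 W m⁻²

The change in absorbed flux is Δ[S(1−α)/4] = −SΔα/4 = -19.62 W m⁻².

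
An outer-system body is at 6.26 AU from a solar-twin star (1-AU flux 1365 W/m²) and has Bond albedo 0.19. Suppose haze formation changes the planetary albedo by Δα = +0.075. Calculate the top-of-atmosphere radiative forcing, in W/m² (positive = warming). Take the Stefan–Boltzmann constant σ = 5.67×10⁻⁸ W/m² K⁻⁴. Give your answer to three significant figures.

-0.653 W/m²

Irradiance scales as 1/d², so S = 1365 W/m² × (1/6.26)² = 34.83 W/m².
TOA radiative forcing: ΔF = −S·Δα/4 = −34.83·(+0.075)/4 = -0.6531 W/m².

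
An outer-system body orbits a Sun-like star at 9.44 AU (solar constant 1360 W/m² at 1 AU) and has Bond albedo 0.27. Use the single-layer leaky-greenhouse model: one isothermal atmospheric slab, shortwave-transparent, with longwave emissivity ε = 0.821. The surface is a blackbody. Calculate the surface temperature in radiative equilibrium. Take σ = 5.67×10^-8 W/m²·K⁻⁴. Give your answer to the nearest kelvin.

96 kelvin

Flux at the orbit: S = 1360/(9.44)² = 15.26 W/m².
Effective emission temperature (TOA balance): σT_e⁴ = S(1−α)/4 = 2.785 W/m² → T_e = 83.72 K.
For a single slab of emissivity ε, T_s⁴ = 2T_e⁴/(2−ε); thus T_s = 83.72·(1.696)^(1/4) = 95.54 K.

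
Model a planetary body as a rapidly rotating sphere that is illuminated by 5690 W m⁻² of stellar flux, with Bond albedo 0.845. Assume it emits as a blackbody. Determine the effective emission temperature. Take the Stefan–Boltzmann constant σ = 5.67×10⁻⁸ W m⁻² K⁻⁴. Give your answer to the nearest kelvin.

250 K

Absorbed flux (global mean): S(1−α)/4 = 5690·0.155/4 = 220.5 W m⁻².
In equilibrium σT⁴ equals this, so T = 249.7 K.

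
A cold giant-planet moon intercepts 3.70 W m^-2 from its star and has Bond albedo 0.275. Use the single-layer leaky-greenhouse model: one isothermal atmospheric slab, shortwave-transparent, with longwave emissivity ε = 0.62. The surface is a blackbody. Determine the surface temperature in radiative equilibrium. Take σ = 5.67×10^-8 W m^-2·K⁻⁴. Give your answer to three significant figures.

64.3 K

Effective emission temperature (TOA balance): σT_e⁴ = S(1−α)/4 = 0.6706 W m^-2 → T_e = 58.64 K.
Surface balance with a leaky layer gives σT_s⁴ = σT_e⁴·2/(2−ε), so T_s = T_e·[2/(2−0.62)]^(1/4) = 64.34 K.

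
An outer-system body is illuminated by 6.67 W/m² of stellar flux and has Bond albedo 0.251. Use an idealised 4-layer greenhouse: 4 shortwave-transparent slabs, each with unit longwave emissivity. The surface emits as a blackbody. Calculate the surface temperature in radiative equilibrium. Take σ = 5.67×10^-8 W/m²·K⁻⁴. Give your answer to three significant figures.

OLR = S(1−α)/4 = 1.249 W/m²; the top layer radiates at T_e = 68.51 K.
Layer-by-layer balance gives σT_s⁴ = (N+1)σT_e⁴, so T_s = 5^¼·68.51 = 102.4 K.

102 kelvin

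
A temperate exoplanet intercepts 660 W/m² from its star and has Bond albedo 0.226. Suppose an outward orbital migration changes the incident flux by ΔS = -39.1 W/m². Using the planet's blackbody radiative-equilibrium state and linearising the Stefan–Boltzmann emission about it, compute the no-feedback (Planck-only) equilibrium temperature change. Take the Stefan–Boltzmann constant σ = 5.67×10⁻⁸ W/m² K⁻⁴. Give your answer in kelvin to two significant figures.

-3.2 K

Reference equilibrium: T_e = [S(1−α)/(4σ)]^(1/4) = 217.9 K.
TOA radiative forcing: ΔF = (1−α)ΔS/4 = 0.774·(-39.1)/4 = -7.566 W/m².
Linearising σT⁴ gives d(σT⁴)/dT = 4σT_e³ = 2.345 W/m² per K.
So ΔT₀ = -7.566/2.345 = -3.23 K.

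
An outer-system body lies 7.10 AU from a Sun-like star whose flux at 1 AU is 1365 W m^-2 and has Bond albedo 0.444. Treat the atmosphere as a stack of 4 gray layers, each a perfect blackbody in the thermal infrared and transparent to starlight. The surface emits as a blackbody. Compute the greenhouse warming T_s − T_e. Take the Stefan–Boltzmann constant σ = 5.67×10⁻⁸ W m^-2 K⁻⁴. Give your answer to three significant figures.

44.7 K

Irradiance scales as 1/d², so S = 1365 W m^-2 × (1/7.10)² = 27.08 W m^-2.
The effective emission temperature is T_e = [S(1−α)/(4σ)]^¼ = 90.26 K.
Surface: T_s = (5)^¼·T_e = 135.0 K.
Warming: T_s − T_e = 44.71 K.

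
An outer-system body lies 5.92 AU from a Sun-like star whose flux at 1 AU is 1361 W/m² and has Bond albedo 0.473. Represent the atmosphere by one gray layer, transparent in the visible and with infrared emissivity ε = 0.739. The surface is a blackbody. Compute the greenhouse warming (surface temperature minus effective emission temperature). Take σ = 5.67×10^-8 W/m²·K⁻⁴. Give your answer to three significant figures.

Irradiance scales as 1/d², so S = 1361 W/m² × (1/5.92)² = 38.83 W/m².
The planet radiates to space at T_e = [S(1−α)/(4σ)]^(1/4) = 97.46 K.
The surface balance (absorbed SW + ε·downward IR = σT_s⁴) with T_a⁴ = T_s⁴/2 reduces to T_s = T_e·[2/(2−ε)]^¼ = 109.4 K.
Greenhouse warming: T_s − T_e = 11.91 K.

11.9 K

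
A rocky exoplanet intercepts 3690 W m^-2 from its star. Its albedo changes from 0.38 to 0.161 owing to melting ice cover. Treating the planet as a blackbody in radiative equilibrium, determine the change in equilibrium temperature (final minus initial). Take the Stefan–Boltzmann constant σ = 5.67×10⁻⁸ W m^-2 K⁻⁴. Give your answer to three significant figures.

Initial: T₁ = [S(1−0.38)/(4σ)]^(1/4) = 316.9 K.
Final:   T₂ = [S(1−0.161)/(4σ)]^(1/4) = 341.8 K.
ΔT = T₂ − T₁ = 24.90 K.

24.9 kelvin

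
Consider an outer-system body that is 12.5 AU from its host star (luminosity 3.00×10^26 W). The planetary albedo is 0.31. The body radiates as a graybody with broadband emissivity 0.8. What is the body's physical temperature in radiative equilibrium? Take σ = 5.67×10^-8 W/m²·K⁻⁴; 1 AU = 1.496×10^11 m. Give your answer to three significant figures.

71.4 K

d = 12.5 × 1.496×10^11 m = 1.870×10^12 m.
Flux at the orbit: S = L/(4πd²) = 3.00×10^26/(4π·(1.87×10^12)²) = 6.827 W/m².
Averaging over the sphere, the absorbed flux is S(1−α)/4 = 1.178 W/m².
Equating to εσT⁴ with ε = 0.8: T = (1.178/0.8σ)^(1/4) = 71.38 K.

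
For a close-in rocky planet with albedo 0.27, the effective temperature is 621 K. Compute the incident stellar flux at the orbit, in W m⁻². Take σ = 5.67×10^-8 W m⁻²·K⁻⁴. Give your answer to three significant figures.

46200 W m⁻²

Invert the energy balance for S: S = 4σT⁴/(1−α).
The emitted flux is σT⁴ = 8432 W m⁻².
S = 4·8432/0.73 = 46200 W m⁻².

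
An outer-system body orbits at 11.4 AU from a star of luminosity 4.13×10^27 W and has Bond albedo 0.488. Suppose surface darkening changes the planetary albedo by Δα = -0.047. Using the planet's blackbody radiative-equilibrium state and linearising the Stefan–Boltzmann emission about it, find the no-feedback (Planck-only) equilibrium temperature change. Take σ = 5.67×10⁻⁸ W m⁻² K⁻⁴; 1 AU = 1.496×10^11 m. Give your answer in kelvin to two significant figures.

2.9 K

d = 11.4 × 1.496×10^11 m = 1.705×10^12 m.
Spreading L over a sphere of radius d: S = 4.13×10^27/(4π·1.71×10^12²) = 113.0 W m⁻².
Reference equilibrium: T_e = [S(1−α)/(4σ)]^(1/4) = 126.4 K.
TOA radiative forcing: ΔF = −S·Δα/4 = −113.0·(-0.047)/4 = 1.328 W m⁻².
The Planck feedback parameter is 4σT_e³ = 0.4578 W m⁻²/K.
So ΔT₀ = 1.328/0.4578 = 2.90 K.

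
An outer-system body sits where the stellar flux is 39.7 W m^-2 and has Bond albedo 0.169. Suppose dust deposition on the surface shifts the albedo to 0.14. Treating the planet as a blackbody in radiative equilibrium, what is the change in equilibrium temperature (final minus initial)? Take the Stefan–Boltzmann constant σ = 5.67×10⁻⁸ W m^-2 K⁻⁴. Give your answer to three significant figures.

With α = 0.169, T₁ = 109.8 K.
Final:   T₂ = [S(1−0.14)/(4σ)]^(1/4) = 110.8 K.
ΔT = T₂ − T₁ = 0.9458 K.

0.946 K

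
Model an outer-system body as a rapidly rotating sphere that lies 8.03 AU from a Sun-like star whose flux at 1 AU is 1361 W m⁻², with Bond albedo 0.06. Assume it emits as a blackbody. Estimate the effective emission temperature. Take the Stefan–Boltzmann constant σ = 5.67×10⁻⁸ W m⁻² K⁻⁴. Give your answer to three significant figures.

96.7 K

Flux at the orbit: S = 1361/(8.03)² = 21.11 W m⁻².
Averaging over the sphere, the absorbed flux is S(1−α)/4 = 4.960 W m⁻².
In equilibrium σT⁴ equals this, so T = 96.71 K.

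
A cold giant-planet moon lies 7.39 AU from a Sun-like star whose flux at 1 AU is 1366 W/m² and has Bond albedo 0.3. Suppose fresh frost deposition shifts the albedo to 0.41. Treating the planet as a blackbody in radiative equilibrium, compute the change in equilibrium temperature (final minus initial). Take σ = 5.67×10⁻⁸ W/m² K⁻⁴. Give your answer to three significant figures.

-3.92 kelvin

Flux at the orbit: S = 1366/(7.39)² = 25.01 W/m².
With α = 0.3, T₁ = 93.74 K.
After:  T₂ = [25.01·0.59/(4σ)]^(1/4) = 89.81 K.
Change: 89.81 − 93.74 = -3.922 K.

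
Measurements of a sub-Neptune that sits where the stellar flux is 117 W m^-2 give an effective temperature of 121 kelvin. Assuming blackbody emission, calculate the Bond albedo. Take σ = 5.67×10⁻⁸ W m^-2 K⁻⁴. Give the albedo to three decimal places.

0.584

From σT⁴ = S(1−α)/4 we invert for α: 1−α = 4σT⁴/S.
4σT⁴ = 4·5.67×10⁻⁸·(121)⁴ = 48.62 W m^-2.
1−α = 48.62/117.0 = 0.4155, so α = 0.5845.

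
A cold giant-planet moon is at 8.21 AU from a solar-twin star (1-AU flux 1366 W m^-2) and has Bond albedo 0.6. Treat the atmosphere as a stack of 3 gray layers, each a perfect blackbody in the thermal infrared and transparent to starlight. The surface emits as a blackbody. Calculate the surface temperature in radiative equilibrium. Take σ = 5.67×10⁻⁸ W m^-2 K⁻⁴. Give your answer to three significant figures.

By the inverse-square law, S = 1366/8.21² = 20.27 W m^-2.
The effective emission temperature is T_e = [S(1−α)/(4σ)]^¼ = 77.32 K.
With N = 3 opaque layers, T_s = (N+1)^(1/4)·T_e = 4^(1/4)·77.32 = 109.3 K.

109 kelvin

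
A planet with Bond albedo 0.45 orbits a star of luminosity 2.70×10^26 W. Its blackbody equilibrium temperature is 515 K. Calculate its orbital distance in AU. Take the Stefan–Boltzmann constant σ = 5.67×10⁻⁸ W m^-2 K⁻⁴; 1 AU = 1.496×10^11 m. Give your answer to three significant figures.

0.182 AU

Energy balance gives S = 4σT⁴/(1−α) = 29010 W m^-2.
From L = 4πd²S, d = √(2.70×10^26/(4π·29010)) = 2.722×10^10 m = 0.1819 AU.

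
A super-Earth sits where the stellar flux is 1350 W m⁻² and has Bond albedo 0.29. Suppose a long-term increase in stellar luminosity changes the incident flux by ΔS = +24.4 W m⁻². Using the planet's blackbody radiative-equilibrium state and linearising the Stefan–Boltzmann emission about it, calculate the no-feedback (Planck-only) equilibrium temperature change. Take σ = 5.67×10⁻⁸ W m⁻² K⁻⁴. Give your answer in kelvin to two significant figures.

Unperturbed T_e = [1350·(1−0.29)/(4σ)]^¼ = 255.0 K.
Only a fraction (1−α) is absorbed and it's spread over 4πR², so ΔF = (1−α)ΔS/4 = 4.331 W m⁻².
Linearising σT⁴ gives d(σT⁴)/dT = 4σT_e³ = 3.759 W m⁻² per K.
ΔT₀ = ΔF/λ_P = 4.331/3.759 = 1.15 K.

1.2 kelvin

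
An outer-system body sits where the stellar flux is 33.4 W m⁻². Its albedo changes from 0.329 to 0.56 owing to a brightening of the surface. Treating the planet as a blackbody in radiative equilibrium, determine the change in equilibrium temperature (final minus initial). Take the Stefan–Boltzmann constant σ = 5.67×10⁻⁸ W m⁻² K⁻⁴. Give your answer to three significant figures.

-9.98 kelvin

With α = 0.329, T₁ = 99.70 K.
Final:   T₂ = [S(1−0.56)/(4σ)]^(1/4) = 89.72 K.
Change: 89.72 − 99.70 = -9.983 K.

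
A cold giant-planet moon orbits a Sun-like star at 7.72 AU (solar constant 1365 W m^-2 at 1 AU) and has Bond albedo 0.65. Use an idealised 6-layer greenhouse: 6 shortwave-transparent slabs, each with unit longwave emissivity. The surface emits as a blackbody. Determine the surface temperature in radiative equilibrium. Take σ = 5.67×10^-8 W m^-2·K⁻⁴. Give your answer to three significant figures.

125 K

Irradiance scales as 1/d², so S = 1365 W m^-2 × (1/7.72)² = 22.90 W m^-2.
OLR = S(1−α)/4 = 2.004 W m^-2; the top layer radiates at T_e = 77.10 K.
Layer-by-layer balance gives σT_s⁴ = (N+1)σT_e⁴, so T_s = 7^¼·77.10 = 125.4 K.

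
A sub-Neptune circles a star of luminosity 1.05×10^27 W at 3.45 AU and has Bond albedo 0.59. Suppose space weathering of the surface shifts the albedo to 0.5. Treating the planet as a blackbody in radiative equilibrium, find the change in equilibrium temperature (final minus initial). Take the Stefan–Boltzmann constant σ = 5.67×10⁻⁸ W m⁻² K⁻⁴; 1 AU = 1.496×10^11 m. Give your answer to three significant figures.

7.85 K

d = 3.45 × 1.496×10^11 m = 5.161×10^11 m.
S = L/(4πd²) = 313.7 W m⁻².
Initial: T₁ = [S(1−0.59)/(4σ)]^(1/4) = 154.3 K.
Final:   T₂ = [S(1−0.5)/(4σ)]^(1/4) = 162.2 K.
ΔT = T₂ − T₁ = 7.849 K.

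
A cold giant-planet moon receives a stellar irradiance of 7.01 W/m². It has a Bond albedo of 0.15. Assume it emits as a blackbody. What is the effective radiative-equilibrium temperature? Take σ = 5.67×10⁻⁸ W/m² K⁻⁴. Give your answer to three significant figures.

Averaging over the sphere, the absorbed flux is S(1−α)/4 = 1.490 W/m².
In equilibrium σT⁴ equals this, so T = 71.59 K.

71.6 kelvin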